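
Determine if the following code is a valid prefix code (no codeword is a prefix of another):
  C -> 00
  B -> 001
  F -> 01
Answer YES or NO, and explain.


Checking each pair (does one codeword prefix another?):
  C='00' vs B='001': prefix -- VIOLATION

NO -- this is NOT a valid prefix code. C (00) is a prefix of B (001).


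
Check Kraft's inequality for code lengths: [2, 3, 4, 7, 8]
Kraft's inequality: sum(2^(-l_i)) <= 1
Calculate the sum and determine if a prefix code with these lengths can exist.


Sum = 2^(-2) + 2^(-3) + 2^(-4) + 2^(-7) + 2^(-8)
    = 0.25 + 0.125 + 0.0625 + 0.0078125 + 0.00390625
    = 115/256 = 0.44921875
Since 0.44921875 <= 1, Kraft's inequality IS satisfied.
A prefix code with these lengths CAN exist.

Kraft sum = 0.44921875. Satisfied.


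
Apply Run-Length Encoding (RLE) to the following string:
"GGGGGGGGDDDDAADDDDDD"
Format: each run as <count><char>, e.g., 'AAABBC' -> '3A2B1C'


Scanning runs left to right:
  i=0: run of 'G' x 8 -> '8G'
  i=8: run of 'D' x 4 -> '4D'
  i=12: run of 'A' x 2 -> '2A'
  i=14: run of 'D' x 6 -> '6D'

RLE = 8G4D2A6D


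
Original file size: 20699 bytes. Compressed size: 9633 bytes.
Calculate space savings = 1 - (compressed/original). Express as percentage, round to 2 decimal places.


ratio = compressed/original = 9633/20699 = 0.465385
savings = 1 - ratio = 1 - 0.465385 = 0.534615
as a percentage: 0.534615 * 100 = 53.46%

Space savings = 1 - 9633/20699 = 53.46%


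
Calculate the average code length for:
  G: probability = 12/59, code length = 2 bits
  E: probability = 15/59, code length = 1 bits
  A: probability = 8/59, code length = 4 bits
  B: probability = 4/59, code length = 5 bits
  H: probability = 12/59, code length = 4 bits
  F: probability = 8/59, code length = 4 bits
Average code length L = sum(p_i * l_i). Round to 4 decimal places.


Weighted contributions p_i * l_i:
  G: (12/59) * 2 = 24/59
  E: (15/59) * 1 = 15/59
  A: (8/59) * 4 = 32/59
  B: (4/59) * 5 = 20/59
  H: (12/59) * 4 = 48/59
  F: (8/59) * 4 = 32/59
Sum = (24 + 15 + 32 + 20 + 48 + 32)/59 = 171/59

L = 171/59 = 2.8983 bits/symbol


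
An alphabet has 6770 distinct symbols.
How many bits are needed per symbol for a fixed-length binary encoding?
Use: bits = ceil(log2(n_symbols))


log2(6770) = 12.7249
Bracket: 2^12 = 4096 < 6770 <= 2^13 = 8192
So ceil(log2(6770)) = 13

bits = ceil(log2(6770)) = ceil(12.7249) = 13 bits


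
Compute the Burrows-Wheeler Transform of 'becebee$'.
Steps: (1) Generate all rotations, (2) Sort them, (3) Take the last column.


Rotations (sorted):
  0: $becebee -> last char: e
  1: becebee$ -> last char: $
  2: bee$bece -> last char: e
  3: cebee$be -> last char: e
  4: e$becebe -> last char: e
  5: ebee$bec -> last char: c
  6: ecebee$b -> last char: b
  7: ee$beceb -> last char: b


BWT = e$eeecbb


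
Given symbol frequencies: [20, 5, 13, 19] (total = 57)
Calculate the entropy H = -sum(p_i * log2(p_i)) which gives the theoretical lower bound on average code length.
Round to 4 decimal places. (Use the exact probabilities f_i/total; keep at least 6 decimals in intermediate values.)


Per-symbol terms -p_i * log2(p_i) with p_i = f_i/57:
  p = 20/57 = 0.350877: log2(p) = -1.510962, -p*log2(p) = 0.530162
  p = 5/57 = 0.087719: log2(p) = -3.510962, -p*log2(p) = 0.307979
  p = 13/57 = 0.228070: log2(p) = -2.132450, -p*log2(p) = 0.486348
  p = 19/57 = 0.333333: log2(p) = -1.584963, -p*log2(p) = 0.528321
H = 0.530162 + 0.307979 + 0.486348 + 0.528321 = 1.852810

H = 1.8528 bits/symbol


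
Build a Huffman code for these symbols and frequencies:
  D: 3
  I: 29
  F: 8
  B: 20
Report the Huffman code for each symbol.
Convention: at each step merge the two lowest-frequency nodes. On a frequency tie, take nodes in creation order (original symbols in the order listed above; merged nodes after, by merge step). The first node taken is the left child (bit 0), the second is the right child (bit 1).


Huffman tree construction:
Step 1: Merge D(3) + F(8) = 11
Step 2: Merge (D+F)(11) + B(20) = 31
Step 3: Merge I(29) + ((D+F)+B)(31) = 60
Read each symbol's code off the tree from the root (left child = 0, right child = 1).

Codes:
  D: 100 (length 3)
  I: 0 (length 1)
  F: 101 (length 3)
  B: 11 (length 2)
Average code length: 102/60 = 1.7000 bits/symbol


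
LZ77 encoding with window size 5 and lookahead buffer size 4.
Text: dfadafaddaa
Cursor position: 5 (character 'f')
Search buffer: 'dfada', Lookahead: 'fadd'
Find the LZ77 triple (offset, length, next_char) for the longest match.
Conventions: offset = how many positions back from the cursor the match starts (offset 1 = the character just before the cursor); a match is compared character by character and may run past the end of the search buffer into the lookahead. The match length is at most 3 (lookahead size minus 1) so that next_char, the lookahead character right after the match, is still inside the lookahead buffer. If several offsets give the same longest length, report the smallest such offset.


Try each offset into the search buffer:
  offset=1 (pos 4, char 'a'): match length 0
  offset=2 (pos 3, char 'd'): match length 0
  offset=3 (pos 2, char 'a'): match length 0
  offset=4 (pos 1, char 'f'): match length 3
  offset=5 (pos 0, char 'd'): match length 0
Longest match has length 3 at offset 4.
next_char = character at position 5 + 3 = 8 -> 'd'

Best match: offset=4, length=3 (matching 'fad' starting at position 1)
LZ77 triple: (4, 3, 'd')


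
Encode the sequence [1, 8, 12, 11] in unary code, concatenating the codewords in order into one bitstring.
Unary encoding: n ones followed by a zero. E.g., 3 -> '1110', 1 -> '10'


Encode each number as n ones followed by a terminating 0:
  1 -> 10 (2 bits)
  8 -> 111111110 (9 bits)
  12 -> 1111111111110 (13 bits)
  11 -> 111111111110 (12 bits)
Total length = 2 + 9 + 13 + 12 = 36 bits.

Unary([1, 8, 12, 11]) = 101111111101111111111110111111111110 (36 bits)


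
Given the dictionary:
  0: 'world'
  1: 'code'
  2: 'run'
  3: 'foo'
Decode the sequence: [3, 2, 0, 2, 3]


Look up each index in the dictionary:
  3 -> 'foo'
  2 -> 'run'
  0 -> 'world'
  2 -> 'run'
  3 -> 'foo'

Decoded: "foo run world run foo"


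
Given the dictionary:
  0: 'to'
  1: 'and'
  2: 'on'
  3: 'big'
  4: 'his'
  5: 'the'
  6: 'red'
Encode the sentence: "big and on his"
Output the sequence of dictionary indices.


Look up each word in the dictionary:
  'big' -> 3
  'and' -> 1
  'on' -> 2
  'his' -> 4

Encoded: [3, 1, 2, 4]


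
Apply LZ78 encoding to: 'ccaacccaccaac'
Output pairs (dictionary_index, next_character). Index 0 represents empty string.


LZ78 encoding steps:
Dictionary: {0: ''}
Step 1: w='' (idx 0), next='c' -> output (0, 'c'), add 'c' as idx 1
Step 2: w='c' (idx 1), next='a' -> output (1, 'a'), add 'ca' as idx 2
Step 3: w='' (idx 0), next='a' -> output (0, 'a'), add 'a' as idx 3
Step 4: w='c' (idx 1), next='c' -> output (1, 'c'), add 'cc' as idx 4
Step 5: w='ca' (idx 2), next='c' -> output (2, 'c'), add 'cac' as idx 5
Step 6: w='ca' (idx 2), next='a' -> output (2, 'a'), add 'caa' as idx 6
Step 7: w='c' (idx 1), end of input -> output (1, '')


Encoded: [(0, 'c'), (1, 'a'), (0, 'a'), (1, 'c'), (2, 'c'), (2, 'a'), (1, '')]


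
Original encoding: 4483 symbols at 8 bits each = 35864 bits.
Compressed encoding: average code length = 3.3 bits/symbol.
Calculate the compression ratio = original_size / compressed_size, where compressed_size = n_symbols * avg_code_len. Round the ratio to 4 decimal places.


original_size = n_symbols * orig_bits = 4483 * 8 = 35864 bits
compressed_size = n_symbols * avg_code_len = 4483 * 3.3 = 14793.9 bits
ratio = original_size / compressed_size = 35864 / 14793.9 = 2.4242

Compression ratio = 2.4242


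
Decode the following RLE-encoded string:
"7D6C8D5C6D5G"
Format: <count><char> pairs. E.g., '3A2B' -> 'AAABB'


Expanding each <count><char> pair:
  7D -> 'DDDDDDD'
  6C -> 'CCCCCC'
  8D -> 'DDDDDDDD'
  5C -> 'CCCCC'
  6D -> 'DDDDDD'
  5G -> 'GGGGG'

Decoded = DDDDDDDCCCCCCDDDDDDDDCCCCCDDDDDDGGGGG


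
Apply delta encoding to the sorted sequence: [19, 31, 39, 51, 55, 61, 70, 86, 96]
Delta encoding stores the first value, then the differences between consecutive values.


First value: 19
Deltas:
  31 - 19 = 12
  39 - 31 = 8
  51 - 39 = 12
  55 - 51 = 4
  61 - 55 = 6
  70 - 61 = 9
  86 - 70 = 16
  96 - 86 = 10


Delta encoded: [19, 12, 8, 12, 4, 6, 9, 16, 10]


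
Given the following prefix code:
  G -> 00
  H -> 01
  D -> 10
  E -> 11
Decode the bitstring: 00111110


Decoding step by step:
Bits 00 -> G
Bits 11 -> E
Bits 11 -> E
Bits 10 -> D


Decoded message: GEED


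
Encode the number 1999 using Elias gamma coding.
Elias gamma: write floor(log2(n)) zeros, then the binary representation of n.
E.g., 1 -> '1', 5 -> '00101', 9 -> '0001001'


num_bits = floor(log2(1999)) + 1 = 11
leading_zeros = num_bits - 1 = 10
binary(1999) = 11111001111

Elias gamma(1999) = '0000000000' + '11111001111' = 000000000011111001111 (21 bits)


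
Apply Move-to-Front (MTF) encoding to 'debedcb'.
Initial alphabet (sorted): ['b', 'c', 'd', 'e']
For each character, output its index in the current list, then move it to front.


MTF encoding:
'd': index 2 in ['b', 'c', 'd', 'e'] -> ['d', 'b', 'c', 'e']
'e': index 3 in ['d', 'b', 'c', 'e'] -> ['e', 'd', 'b', 'c']
'b': index 2 in ['e', 'd', 'b', 'c'] -> ['b', 'e', 'd', 'c']
'e': index 1 in ['b', 'e', 'd', 'c'] -> ['e', 'b', 'd', 'c']
'd': index 2 in ['e', 'b', 'd', 'c'] -> ['d', 'e', 'b', 'c']
'c': index 3 in ['d', 'e', 'b', 'c'] -> ['c', 'd', 'e', 'b']
'b': index 3 in ['c', 'd', 'e', 'b'] -> ['b', 'c', 'd', 'e']


Output: [2, 3, 2, 1, 2, 3, 3]


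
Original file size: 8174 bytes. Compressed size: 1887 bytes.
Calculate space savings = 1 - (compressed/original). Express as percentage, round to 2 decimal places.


ratio = compressed/original = 1887/8174 = 0.230854
savings = 1 - ratio = 1 - 0.230854 = 0.769146
as a percentage: 0.769146 * 100 = 76.91%

Space savings = 1 - 1887/8174 = 76.91%


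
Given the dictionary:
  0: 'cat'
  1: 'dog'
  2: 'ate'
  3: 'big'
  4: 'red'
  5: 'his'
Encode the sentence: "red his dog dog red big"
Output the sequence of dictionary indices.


Look up each word in the dictionary:
  'red' -> 4
  'his' -> 5
  'dog' -> 1
  'dog' -> 1
  'red' -> 4
  'big' -> 3

Encoded: [4, 5, 1, 1, 4, 3]


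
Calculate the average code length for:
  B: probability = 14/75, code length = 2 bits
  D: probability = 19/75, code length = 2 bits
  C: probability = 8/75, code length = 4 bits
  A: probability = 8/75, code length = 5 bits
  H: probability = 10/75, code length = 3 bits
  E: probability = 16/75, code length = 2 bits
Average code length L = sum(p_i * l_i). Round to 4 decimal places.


Weighted contributions p_i * l_i:
  B: (14/75) * 2 = 28/75
  D: (19/75) * 2 = 38/75
  C: (8/75) * 4 = 32/75
  A: (8/75) * 5 = 40/75
  H: (10/75) * 3 = 30/75
  E: (16/75) * 2 = 32/75
Sum = (28 + 38 + 32 + 40 + 30 + 32)/75 = 200/75

L = 200/75 = 2.6667 bits/symbol


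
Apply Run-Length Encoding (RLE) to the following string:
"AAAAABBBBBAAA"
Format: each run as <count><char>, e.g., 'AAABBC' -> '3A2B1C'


Scanning runs left to right:
  i=0: run of 'A' x 5 -> '5A'
  i=5: run of 'B' x 5 -> '5B'
  i=10: run of 'A' x 3 -> '3A'

RLE = 5A5B3A


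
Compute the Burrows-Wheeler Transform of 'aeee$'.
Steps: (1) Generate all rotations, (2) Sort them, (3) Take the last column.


Rotations (sorted):
  0: $aeee -> last char: e
  1: aeee$ -> last char: $
  2: e$aee -> last char: e
  3: ee$ae -> last char: e
  4: eee$a -> last char: a


BWT = e$eea


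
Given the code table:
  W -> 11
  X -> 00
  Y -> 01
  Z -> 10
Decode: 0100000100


Decoding:
01 -> Y
00 -> X
00 -> X
01 -> Y
00 -> X


Result: YXXYX


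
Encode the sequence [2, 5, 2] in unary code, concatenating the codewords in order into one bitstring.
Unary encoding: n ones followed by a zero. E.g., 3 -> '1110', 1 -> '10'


Encode each number as n ones followed by a terminating 0:
  2 -> 110 (3 bits)
  5 -> 111110 (6 bits)
  2 -> 110 (3 bits)
Total length = 3 + 6 + 3 = 12 bits.

Unary([2, 5, 2]) = 110111110110 (12 bits)


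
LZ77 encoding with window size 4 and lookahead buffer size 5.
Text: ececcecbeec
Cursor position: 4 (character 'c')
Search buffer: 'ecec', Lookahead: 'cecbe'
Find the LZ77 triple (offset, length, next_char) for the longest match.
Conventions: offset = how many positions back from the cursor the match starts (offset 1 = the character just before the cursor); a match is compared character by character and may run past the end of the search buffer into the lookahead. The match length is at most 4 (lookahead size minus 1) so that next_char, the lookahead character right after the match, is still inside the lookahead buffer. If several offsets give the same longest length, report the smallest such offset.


Try each offset into the search buffer:
  offset=1 (pos 3, char 'c'): match length 1
  offset=2 (pos 2, char 'e'): match length 0
  offset=3 (pos 1, char 'c'): match length 3
  offset=4 (pos 0, char 'e'): match length 0
Longest match has length 3 at offset 3.
next_char = character at position 4 + 3 = 7 -> 'b'

Best match: offset=3, length=3 (matching 'cec' starting at position 1)
LZ77 triple: (3, 3, 'b')


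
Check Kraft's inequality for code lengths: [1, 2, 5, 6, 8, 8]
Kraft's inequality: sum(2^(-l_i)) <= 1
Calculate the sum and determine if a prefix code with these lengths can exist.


Sum = 2^(-1) + 2^(-2) + 2^(-5) + 2^(-6) + 2^(-8) + 2^(-8)
    = 0.5 + 0.25 + 0.03125 + 0.015625 + 0.00390625 + 0.00390625
    = 206/256 = 0.8046875
Since 0.8046875 <= 1, Kraft's inequality IS satisfied.
A prefix code with these lengths CAN exist.

Kraft sum = 0.8046875. Satisfied.


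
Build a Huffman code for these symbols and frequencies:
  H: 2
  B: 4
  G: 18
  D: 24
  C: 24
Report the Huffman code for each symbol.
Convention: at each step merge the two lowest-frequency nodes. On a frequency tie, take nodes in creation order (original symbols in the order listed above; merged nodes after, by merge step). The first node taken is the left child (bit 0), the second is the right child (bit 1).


Huffman tree construction:
Step 1: Merge H(2) + B(4) = 6
Step 2: Merge (H+B)(6) + G(18) = 24
Step 3: Merge D(24) + C(24) = 48
Step 4: Merge ((H+B)+G)(24) + (D+C)(48) = 72
Read each symbol's code off the tree from the root (left child = 0, right child = 1).

Codes:
  H: 000 (length 3)
  B: 001 (length 3)
  G: 01 (length 2)
  D: 10 (length 2)
  C: 11 (length 2)
Average code length: 150/72 = 2.0833 bits/symbol


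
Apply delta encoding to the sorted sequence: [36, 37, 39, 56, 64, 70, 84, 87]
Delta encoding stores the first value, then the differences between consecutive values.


First value: 36
Deltas:
  37 - 36 = 1
  39 - 37 = 2
  56 - 39 = 17
  64 - 56 = 8
  70 - 64 = 6
  84 - 70 = 14
  87 - 84 = 3


Delta encoded: [36, 1, 2, 17, 8, 6, 14, 3]


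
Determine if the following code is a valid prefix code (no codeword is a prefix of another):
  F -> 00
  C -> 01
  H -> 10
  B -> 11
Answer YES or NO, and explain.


Checking each pair (does one codeword prefix another?):
  F='00' vs C='01': no prefix
  F='00' vs H='10': no prefix
  F='00' vs B='11': no prefix
  C='01' vs F='00': no prefix
  C='01' vs H='10': no prefix
  C='01' vs B='11': no prefix
  H='10' vs F='00': no prefix
  H='10' vs C='01': no prefix
  H='10' vs B='11': no prefix
  B='11' vs F='00': no prefix
  B='11' vs C='01': no prefix
  B='11' vs H='10': no prefix
No violation found over all pairs.

YES -- this is a valid prefix code. No codeword is a prefix of any other codeword.


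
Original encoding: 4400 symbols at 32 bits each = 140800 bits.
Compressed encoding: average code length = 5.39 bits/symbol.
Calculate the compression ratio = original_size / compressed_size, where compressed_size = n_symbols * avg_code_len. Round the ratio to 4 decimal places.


original_size = n_symbols * orig_bits = 4400 * 32 = 140800 bits
compressed_size = n_symbols * avg_code_len = 4400 * 5.39 = 23716.0 bits
ratio = original_size / compressed_size = 140800 / 23716.0 = 5.9369

Compression ratio = 5.9369


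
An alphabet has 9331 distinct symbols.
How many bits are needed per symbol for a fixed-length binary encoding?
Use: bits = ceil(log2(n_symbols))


log2(9331) = 13.1878
Bracket: 2^13 = 8192 < 9331 <= 2^14 = 16384
So ceil(log2(9331)) = 14

bits = ceil(log2(9331)) = ceil(13.1878) = 14 bits


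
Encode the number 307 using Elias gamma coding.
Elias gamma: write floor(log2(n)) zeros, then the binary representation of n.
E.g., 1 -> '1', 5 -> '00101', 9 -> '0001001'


num_bits = floor(log2(307)) + 1 = 9
leading_zeros = num_bits - 1 = 8
binary(307) = 100110011

Elias gamma(307) = '00000000' + '100110011' = 00000000100110011 (17 bits)


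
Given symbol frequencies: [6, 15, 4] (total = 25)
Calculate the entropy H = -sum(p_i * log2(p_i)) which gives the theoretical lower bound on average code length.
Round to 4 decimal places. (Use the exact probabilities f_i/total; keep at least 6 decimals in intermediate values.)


Per-symbol terms -p_i * log2(p_i) with p_i = f_i/25:
  p = 6/25 = 0.240000: log2(p) = -2.058894, -p*log2(p) = 0.494134
  p = 15/25 = 0.600000: log2(p) = -0.736966, -p*log2(p) = 0.442179
  p = 4/25 = 0.160000: log2(p) = -2.643856, -p*log2(p) = 0.423017
H = 0.494134 + 0.442179 + 0.423017 = 1.359330

H = 1.3593 bits/symbol


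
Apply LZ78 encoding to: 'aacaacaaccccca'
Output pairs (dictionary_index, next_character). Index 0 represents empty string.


LZ78 encoding steps:
Dictionary: {0: ''}
Step 1: w='' (idx 0), next='a' -> output (0, 'a'), add 'a' as idx 1
Step 2: w='a' (idx 1), next='c' -> output (1, 'c'), add 'ac' as idx 2
Step 3: w='a' (idx 1), next='a' -> output (1, 'a'), add 'aa' as idx 3
Step 4: w='' (idx 0), next='c' -> output (0, 'c'), add 'c' as idx 4
Step 5: w='aa' (idx 3), next='c' -> output (3, 'c'), add 'aac' as idx 5
Step 6: w='c' (idx 4), next='c' -> output (4, 'c'), add 'cc' as idx 6
Step 7: w='cc' (idx 6), next='a' -> output (6, 'a'), add 'cca' as idx 7


Encoded: [(0, 'a'), (1, 'c'), (1, 'a'), (0, 'c'), (3, 'c'), (4, 'c'), (6, 'a')]


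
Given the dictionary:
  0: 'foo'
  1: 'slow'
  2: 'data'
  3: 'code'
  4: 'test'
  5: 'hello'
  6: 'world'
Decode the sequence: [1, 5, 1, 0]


Look up each index in the dictionary:
  1 -> 'slow'
  5 -> 'hello'
  1 -> 'slow'
  0 -> 'foo'

Decoded: "slow hello slow foo"


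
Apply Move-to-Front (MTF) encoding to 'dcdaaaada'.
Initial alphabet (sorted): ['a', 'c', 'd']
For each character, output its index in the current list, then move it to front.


MTF encoding:
'd': index 2 in ['a', 'c', 'd'] -> ['d', 'a', 'c']
'c': index 2 in ['d', 'a', 'c'] -> ['c', 'd', 'a']
'd': index 1 in ['c', 'd', 'a'] -> ['d', 'c', 'a']
'a': index 2 in ['d', 'c', 'a'] -> ['a', 'd', 'c']
'a': index 0 in ['a', 'd', 'c'] -> ['a', 'd', 'c']
'a': index 0 in ['a', 'd', 'c'] -> ['a', 'd', 'c']
'a': index 0 in ['a', 'd', 'c'] -> ['a', 'd', 'c']
'd': index 1 in ['a', 'd', 'c'] -> ['d', 'a', 'c']
'a': index 1 in ['d', 'a', 'c'] -> ['a', 'd', 'c']


Output: [2, 2, 1, 2, 0, 0, 0, 1, 1]


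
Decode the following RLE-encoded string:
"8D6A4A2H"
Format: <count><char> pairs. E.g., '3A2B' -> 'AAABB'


Expanding each <count><char> pair:
  8D -> 'DDDDDDDD'
  6A -> 'AAAAAA'
  4A -> 'AAAA'
  2H -> 'HH'

Decoded = DDDDDDDDAAAAAAAAAAHH


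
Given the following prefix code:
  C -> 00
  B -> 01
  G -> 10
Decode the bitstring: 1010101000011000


Decoding step by step:
Bits 10 -> G
Bits 10 -> G
Bits 10 -> G
Bits 10 -> G
Bits 00 -> C
Bits 01 -> B
Bits 10 -> G
Bits 00 -> C


Decoded message: GGGGCBGC


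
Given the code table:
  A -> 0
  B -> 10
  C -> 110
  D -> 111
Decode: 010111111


Decoding:
0 -> A
10 -> B
111 -> D
111 -> D


Result: ABDD


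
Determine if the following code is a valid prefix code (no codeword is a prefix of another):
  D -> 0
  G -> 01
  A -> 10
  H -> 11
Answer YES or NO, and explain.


Checking each pair (does one codeword prefix another?):
  D='0' vs G='01': prefix -- VIOLATION

NO -- this is NOT a valid prefix code. D (0) is a prefix of G (01).


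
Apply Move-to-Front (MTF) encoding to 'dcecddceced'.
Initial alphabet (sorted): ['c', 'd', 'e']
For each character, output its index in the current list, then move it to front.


MTF encoding:
'd': index 1 in ['c', 'd', 'e'] -> ['d', 'c', 'e']
'c': index 1 in ['d', 'c', 'e'] -> ['c', 'd', 'e']
'e': index 2 in ['c', 'd', 'e'] -> ['e', 'c', 'd']
'c': index 1 in ['e', 'c', 'd'] -> ['c', 'e', 'd']
'd': index 2 in ['c', 'e', 'd'] -> ['d', 'c', 'e']
'd': index 0 in ['d', 'c', 'e'] -> ['d', 'c', 'e']
'c': index 1 in ['d', 'c', 'e'] -> ['c', 'd', 'e']
'e': index 2 in ['c', 'd', 'e'] -> ['e', 'c', 'd']
'c': index 1 in ['e', 'c', 'd'] -> ['c', 'e', 'd']
'e': index 1 in ['c', 'e', 'd'] -> ['e', 'c', 'd']
'd': index 2 in ['e', 'c', 'd'] -> ['d', 'e', 'c']


Output: [1, 1, 2, 1, 2, 0, 1, 2, 1, 1, 2]


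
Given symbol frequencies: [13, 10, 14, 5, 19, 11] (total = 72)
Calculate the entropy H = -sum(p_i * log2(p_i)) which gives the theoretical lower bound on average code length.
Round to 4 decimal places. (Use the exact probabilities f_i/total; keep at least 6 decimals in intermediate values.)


Per-symbol terms -p_i * log2(p_i) with p_i = f_i/72:
  p = 13/72 = 0.180556: log2(p) = -2.469485, -p*log2(p) = 0.445879
  p = 10/72 = 0.138889: log2(p) = -2.847997, -p*log2(p) = 0.395555
  p = 14/72 = 0.194444: log2(p) = -2.362570, -p*log2(p) = 0.459389
  p = 5/72 = 0.069444: log2(p) = -3.847997, -p*log2(p) = 0.267222
  p = 19/72 = 0.263889: log2(p) = -1.921997, -p*log2(p) = 0.507194
  p = 11/72 = 0.152778: log2(p) = -2.710493, -p*log2(p) = 0.414103
H = 0.445879 + 0.395555 + 0.459389 + 0.267222 + 0.507194 + 0.414103 = 2.489342

H = 2.4893 bits/symbol


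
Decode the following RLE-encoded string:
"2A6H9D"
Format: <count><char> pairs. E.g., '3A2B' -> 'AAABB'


Expanding each <count><char> pair:
  2A -> 'AA'
  6H -> 'HHHHHH'
  9D -> 'DDDDDDDDD'

Decoded = AAHHHHHHDDDDDDDDD


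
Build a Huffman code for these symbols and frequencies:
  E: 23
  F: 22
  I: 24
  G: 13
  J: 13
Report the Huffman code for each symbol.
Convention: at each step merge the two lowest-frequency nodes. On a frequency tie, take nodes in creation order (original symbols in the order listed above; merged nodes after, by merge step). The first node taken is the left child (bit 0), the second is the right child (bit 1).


Huffman tree construction:
Step 1: Merge G(13) + J(13) = 26
Step 2: Merge F(22) + E(23) = 45
Step 3: Merge I(24) + (G+J)(26) = 50
Step 4: Merge (F+E)(45) + (I+(G+J))(50) = 95
Read each symbol's code off the tree from the root (left child = 0, right child = 1).

Codes:
  E: 01 (length 2)
  F: 00 (length 2)
  I: 10 (length 2)
  G: 110 (length 3)
  J: 111 (length 3)
Average code length: 216/95 = 2.2737 bits/symbol


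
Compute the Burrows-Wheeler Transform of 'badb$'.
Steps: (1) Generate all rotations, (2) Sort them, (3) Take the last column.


Rotations (sorted):
  0: $badb -> last char: b
  1: adb$b -> last char: b
  2: b$bad -> last char: d
  3: badb$ -> last char: $
  4: db$ba -> last char: a


BWT = bbd$a


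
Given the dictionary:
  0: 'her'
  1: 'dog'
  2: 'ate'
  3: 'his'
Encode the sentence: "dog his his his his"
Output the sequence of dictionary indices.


Look up each word in the dictionary:
  'dog' -> 1
  'his' -> 3
  'his' -> 3
  'his' -> 3
  'his' -> 3

Encoded: [1, 3, 3, 3, 3]


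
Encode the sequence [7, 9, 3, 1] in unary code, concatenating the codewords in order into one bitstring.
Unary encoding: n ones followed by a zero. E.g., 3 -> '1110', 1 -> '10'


Encode each number as n ones followed by a terminating 0:
  7 -> 11111110 (8 bits)
  9 -> 1111111110 (10 bits)
  3 -> 1110 (4 bits)
  1 -> 10 (2 bits)
Total length = 8 + 10 + 4 + 2 = 24 bits.

Unary([7, 9, 3, 1]) = 111111101111111110111010 (24 bits)


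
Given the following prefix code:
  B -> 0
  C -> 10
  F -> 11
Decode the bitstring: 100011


Decoding step by step:
Bits 10 -> C
Bits 0 -> B
Bits 0 -> B
Bits 11 -> F


Decoded message: CBBF


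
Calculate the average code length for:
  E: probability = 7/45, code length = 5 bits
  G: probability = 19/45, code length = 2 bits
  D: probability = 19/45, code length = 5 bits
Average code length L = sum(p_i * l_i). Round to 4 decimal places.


Weighted contributions p_i * l_i:
  E: (7/45) * 5 = 35/45
  G: (19/45) * 2 = 38/45
  D: (19/45) * 5 = 95/45
Sum = (35 + 38 + 95)/45 = 168/45

L = 168/45 = 3.7333 bits/symbol


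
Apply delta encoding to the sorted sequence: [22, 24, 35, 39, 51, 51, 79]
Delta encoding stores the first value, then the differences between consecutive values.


First value: 22
Deltas:
  24 - 22 = 2
  35 - 24 = 11
  39 - 35 = 4
  51 - 39 = 12
  51 - 51 = 0
  79 - 51 = 28


Delta encoded: [22, 2, 11, 4, 12, 0, 28]


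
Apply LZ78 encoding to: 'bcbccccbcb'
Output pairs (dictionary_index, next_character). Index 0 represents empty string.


LZ78 encoding steps:
Dictionary: {0: ''}
Step 1: w='' (idx 0), next='b' -> output (0, 'b'), add 'b' as idx 1
Step 2: w='' (idx 0), next='c' -> output (0, 'c'), add 'c' as idx 2
Step 3: w='b' (idx 1), next='c' -> output (1, 'c'), add 'bc' as idx 3
Step 4: w='c' (idx 2), next='c' -> output (2, 'c'), add 'cc' as idx 4
Step 5: w='c' (idx 2), next='b' -> output (2, 'b'), add 'cb' as idx 5
Step 6: w='cb' (idx 5), end of input -> output (5, '')


Encoded: [(0, 'b'), (0, 'c'), (1, 'c'), (2, 'c'), (2, 'b'), (5, '')]


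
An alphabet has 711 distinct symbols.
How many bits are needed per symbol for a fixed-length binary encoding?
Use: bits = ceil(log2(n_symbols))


log2(711) = 9.4737
Bracket: 2^9 = 512 < 711 <= 2^10 = 1024
So ceil(log2(711)) = 10

bits = ceil(log2(711)) = ceil(9.4737) = 10 bits


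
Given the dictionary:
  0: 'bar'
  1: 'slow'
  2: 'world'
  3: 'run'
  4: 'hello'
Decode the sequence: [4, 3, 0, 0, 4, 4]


Look up each index in the dictionary:
  4 -> 'hello'
  3 -> 'run'
  0 -> 'bar'
  0 -> 'bar'
  4 -> 'hello'
  4 -> 'hello'

Decoded: "hello run bar bar hello hello"


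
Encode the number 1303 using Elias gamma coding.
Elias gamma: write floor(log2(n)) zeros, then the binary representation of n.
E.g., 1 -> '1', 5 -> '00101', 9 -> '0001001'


num_bits = floor(log2(1303)) + 1 = 11
leading_zeros = num_bits - 1 = 10
binary(1303) = 10100010111

Elias gamma(1303) = '0000000000' + '10100010111' = 000000000010100010111 (21 bits)


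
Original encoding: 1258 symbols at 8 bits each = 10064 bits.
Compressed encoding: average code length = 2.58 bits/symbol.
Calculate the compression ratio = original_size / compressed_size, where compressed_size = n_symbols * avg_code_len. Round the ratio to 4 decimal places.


original_size = n_symbols * orig_bits = 1258 * 8 = 10064 bits
compressed_size = n_symbols * avg_code_len = 1258 * 2.58 = 3245.64 bits
ratio = original_size / compressed_size = 10064 / 3245.64 = 3.1008

Compression ratio = 3.1008


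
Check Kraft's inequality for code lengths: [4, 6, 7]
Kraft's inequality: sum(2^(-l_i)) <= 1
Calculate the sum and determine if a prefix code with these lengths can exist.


Sum = 2^(-4) + 2^(-6) + 2^(-7)
    = 0.0625 + 0.015625 + 0.0078125
    = 11/128 = 0.0859375
Since 0.0859375 <= 1, Kraft's inequality IS satisfied.
A prefix code with these lengths CAN exist.

Kraft sum = 0.0859375. Satisfied.


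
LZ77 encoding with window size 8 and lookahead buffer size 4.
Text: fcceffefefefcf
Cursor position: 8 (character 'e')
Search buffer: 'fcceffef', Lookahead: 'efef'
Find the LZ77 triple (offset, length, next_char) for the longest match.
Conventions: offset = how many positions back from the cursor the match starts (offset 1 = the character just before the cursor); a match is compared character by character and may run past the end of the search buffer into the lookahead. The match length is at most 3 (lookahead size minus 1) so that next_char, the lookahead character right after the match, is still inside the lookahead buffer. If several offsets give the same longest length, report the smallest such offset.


Try each offset into the search buffer:
  offset=1 (pos 7, char 'f'): match length 0
  offset=2 (pos 6, char 'e'): match length 3
  offset=3 (pos 5, char 'f'): match length 0
  offset=4 (pos 4, char 'f'): match length 0
  offset=5 (pos 3, char 'e'): match length 2
  offset=6 (pos 2, char 'c'): match length 0
  offset=7 (pos 1, char 'c'): match length 0
  offset=8 (pos 0, char 'f'): match length 0
Longest match has length 3 at offset 2.
next_char = character at position 8 + 3 = 11 -> 'f'

Best match: offset=2, length=3 (matching 'efe' starting at position 6)
LZ77 triple: (2, 3, 'f')


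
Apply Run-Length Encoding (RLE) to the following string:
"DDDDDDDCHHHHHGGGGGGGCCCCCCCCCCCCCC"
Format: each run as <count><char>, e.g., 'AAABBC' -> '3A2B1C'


Scanning runs left to right:
  i=0: run of 'D' x 7 -> '7D'
  i=7: run of 'C' x 1 -> '1C'
  i=8: run of 'H' x 5 -> '5H'
  i=13: run of 'G' x 7 -> '7G'
  i=20: run of 'C' x 14 -> '14C'

RLE = 7D1C5H7G14C


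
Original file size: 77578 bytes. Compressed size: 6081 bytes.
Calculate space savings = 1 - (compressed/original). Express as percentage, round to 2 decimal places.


ratio = compressed/original = 6081/77578 = 0.078386
savings = 1 - ratio = 1 - 0.078386 = 0.921614
as a percentage: 0.921614 * 100 = 92.16%

Space savings = 1 - 6081/77578 = 92.16%


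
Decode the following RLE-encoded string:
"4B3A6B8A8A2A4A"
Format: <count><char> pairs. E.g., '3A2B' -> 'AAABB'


Expanding each <count><char> pair:
  4B -> 'BBBB'
  3A -> 'AAA'
  6B -> 'BBBBBB'
  8A -> 'AAAAAAAA'
  8A -> 'AAAAAAAA'
  2A -> 'AA'
  4A -> 'AAAA'

Decoded = BBBBAAABBBBBBAAAAAAAAAAAAAAAAAAAAAA


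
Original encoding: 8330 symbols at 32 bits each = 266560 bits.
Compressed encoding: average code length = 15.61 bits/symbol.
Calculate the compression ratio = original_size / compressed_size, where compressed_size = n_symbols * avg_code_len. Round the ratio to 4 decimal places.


original_size = n_symbols * orig_bits = 8330 * 32 = 266560 bits
compressed_size = n_symbols * avg_code_len = 8330 * 15.61 = 130031.3 bits
ratio = original_size / compressed_size = 266560 / 130031.3 = 2.05

Compression ratio = 2.05


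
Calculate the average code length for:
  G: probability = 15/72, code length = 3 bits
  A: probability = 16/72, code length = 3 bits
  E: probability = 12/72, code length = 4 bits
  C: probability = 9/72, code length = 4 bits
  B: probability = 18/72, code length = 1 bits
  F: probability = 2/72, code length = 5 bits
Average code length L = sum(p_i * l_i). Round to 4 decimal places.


Weighted contributions p_i * l_i:
  G: (15/72) * 3 = 45/72
  A: (16/72) * 3 = 48/72
  E: (12/72) * 4 = 48/72
  C: (9/72) * 4 = 36/72
  B: (18/72) * 1 = 18/72
  F: (2/72) * 5 = 10/72
Sum = (45 + 48 + 48 + 36 + 18 + 10)/72 = 205/72

L = 205/72 = 2.8472 bits/symbol


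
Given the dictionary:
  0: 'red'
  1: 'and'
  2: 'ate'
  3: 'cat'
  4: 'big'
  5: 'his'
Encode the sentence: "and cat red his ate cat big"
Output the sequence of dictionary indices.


Look up each word in the dictionary:
  'and' -> 1
  'cat' -> 3
  'red' -> 0
  'his' -> 5
  'ate' -> 2
  'cat' -> 3
  'big' -> 4

Encoded: [1, 3, 0, 5, 2, 3, 4]


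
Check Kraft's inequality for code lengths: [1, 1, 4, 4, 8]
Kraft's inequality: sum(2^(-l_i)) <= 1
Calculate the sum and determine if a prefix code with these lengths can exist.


Sum = 2^(-1) + 2^(-1) + 2^(-4) + 2^(-4) + 2^(-8)
    = 0.5 + 0.5 + 0.0625 + 0.0625 + 0.00390625
    = 289/256 = 1.12890625
Since 1.12890625 > 1, Kraft's inequality is NOT satisfied.
A prefix code with these lengths CANNOT exist.

Kraft sum = 1.12890625. Not satisfied.


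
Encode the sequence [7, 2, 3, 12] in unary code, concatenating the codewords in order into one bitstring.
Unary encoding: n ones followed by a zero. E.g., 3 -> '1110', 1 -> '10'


Encode each number as n ones followed by a terminating 0:
  7 -> 11111110 (8 bits)
  2 -> 110 (3 bits)
  3 -> 1110 (4 bits)
  12 -> 1111111111110 (13 bits)
Total length = 8 + 3 + 4 + 13 = 28 bits.

Unary([7, 2, 3, 12]) = 1111111011011101111111111110 (28 bits)


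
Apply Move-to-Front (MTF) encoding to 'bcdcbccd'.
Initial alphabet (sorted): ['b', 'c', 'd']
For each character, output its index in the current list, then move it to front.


MTF encoding:
'b': index 0 in ['b', 'c', 'd'] -> ['b', 'c', 'd']
'c': index 1 in ['b', 'c', 'd'] -> ['c', 'b', 'd']
'd': index 2 in ['c', 'b', 'd'] -> ['d', 'c', 'b']
'c': index 1 in ['d', 'c', 'b'] -> ['c', 'd', 'b']
'b': index 2 in ['c', 'd', 'b'] -> ['b', 'c', 'd']
'c': index 1 in ['b', 'c', 'd'] -> ['c', 'b', 'd']
'c': index 0 in ['c', 'b', 'd'] -> ['c', 'b', 'd']
'd': index 2 in ['c', 'b', 'd'] -> ['d', 'c', 'b']


Output: [0, 1, 2, 1, 2, 1, 0, 2]


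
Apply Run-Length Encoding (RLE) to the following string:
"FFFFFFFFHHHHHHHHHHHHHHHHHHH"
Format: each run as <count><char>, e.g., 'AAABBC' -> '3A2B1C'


Scanning runs left to right:
  i=0: run of 'F' x 8 -> '8F'
  i=8: run of 'H' x 19 -> '19H'

RLE = 8F19H


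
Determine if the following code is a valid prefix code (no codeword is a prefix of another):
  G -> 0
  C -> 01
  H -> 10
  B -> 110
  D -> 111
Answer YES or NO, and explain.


Checking each pair (does one codeword prefix another?):
  G='0' vs C='01': prefix -- VIOLATION

NO -- this is NOT a valid prefix code. G (0) is a prefix of C (01).


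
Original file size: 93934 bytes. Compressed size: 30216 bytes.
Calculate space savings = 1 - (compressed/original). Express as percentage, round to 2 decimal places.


ratio = compressed/original = 30216/93934 = 0.321673
savings = 1 - ratio = 1 - 0.321673 = 0.678327
as a percentage: 0.678327 * 100 = 67.83%

Space savings = 1 - 30216/93934 = 67.83%


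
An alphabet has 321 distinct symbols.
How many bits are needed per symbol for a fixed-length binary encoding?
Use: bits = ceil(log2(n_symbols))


log2(321) = 8.3264
Bracket: 2^8 = 256 < 321 <= 2^9 = 512
So ceil(log2(321)) = 9

bits = ceil(log2(321)) = ceil(8.3264) = 9 bits


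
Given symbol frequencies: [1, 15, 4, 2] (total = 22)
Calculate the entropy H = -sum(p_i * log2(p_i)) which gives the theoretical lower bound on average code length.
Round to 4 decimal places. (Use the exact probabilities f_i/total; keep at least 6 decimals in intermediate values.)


Per-symbol terms -p_i * log2(p_i) with p_i = f_i/22:
  p = 1/22 = 0.045455: log2(p) = -4.459432, -p*log2(p) = 0.202701
  p = 15/22 = 0.681818: log2(p) = -0.552541, -p*log2(p) = 0.376733
  p = 4/22 = 0.181818: log2(p) = -2.459432, -p*log2(p) = 0.447169
  p = 2/22 = 0.090909: log2(p) = -3.459432, -p*log2(p) = 0.314494
H = 0.202701 + 0.376733 + 0.447169 + 0.314494 = 1.341097

H = 1.3411 bits/symbol


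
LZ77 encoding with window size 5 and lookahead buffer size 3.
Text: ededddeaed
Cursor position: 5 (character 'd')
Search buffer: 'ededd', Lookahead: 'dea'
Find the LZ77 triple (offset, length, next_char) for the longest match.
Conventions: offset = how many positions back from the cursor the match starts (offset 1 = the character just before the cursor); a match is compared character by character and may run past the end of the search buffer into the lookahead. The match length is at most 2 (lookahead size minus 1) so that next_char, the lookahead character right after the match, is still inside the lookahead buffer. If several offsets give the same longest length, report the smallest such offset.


Try each offset into the search buffer:
  offset=1 (pos 4, char 'd'): match length 1
  offset=2 (pos 3, char 'd'): match length 1
  offset=3 (pos 2, char 'e'): match length 0
  offset=4 (pos 1, char 'd'): match length 2
  offset=5 (pos 0, char 'e'): match length 0
Longest match has length 2 at offset 4.
next_char = character at position 5 + 2 = 7 -> 'a'

Best match: offset=4, length=2 (matching 'de' starting at position 1)
LZ77 triple: (4, 2, 'a')


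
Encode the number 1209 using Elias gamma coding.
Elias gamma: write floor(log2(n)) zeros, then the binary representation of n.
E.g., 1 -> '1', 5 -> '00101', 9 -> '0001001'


num_bits = floor(log2(1209)) + 1 = 11
leading_zeros = num_bits - 1 = 10
binary(1209) = 10010111001

Elias gamma(1209) = '0000000000' + '10010111001' = 000000000010010111001 (21 bits)


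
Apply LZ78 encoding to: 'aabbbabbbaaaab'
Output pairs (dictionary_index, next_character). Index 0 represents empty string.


LZ78 encoding steps:
Dictionary: {0: ''}
Step 1: w='' (idx 0), next='a' -> output (0, 'a'), add 'a' as idx 1
Step 2: w='a' (idx 1), next='b' -> output (1, 'b'), add 'ab' as idx 2
Step 3: w='' (idx 0), next='b' -> output (0, 'b'), add 'b' as idx 3
Step 4: w='b' (idx 3), next='a' -> output (3, 'a'), add 'ba' as idx 4
Step 5: w='b' (idx 3), next='b' -> output (3, 'b'), add 'bb' as idx 5
Step 6: w='ba' (idx 4), next='a' -> output (4, 'a'), add 'baa' as idx 6
Step 7: w='a' (idx 1), next='a' -> output (1, 'a'), add 'aa' as idx 7
Step 8: w='b' (idx 3), end of input -> output (3, '')


Encoded: [(0, 'a'), (1, 'b'), (0, 'b'), (3, 'a'), (3, 'b'), (4, 'a'), (1, 'a'), (3, '')]


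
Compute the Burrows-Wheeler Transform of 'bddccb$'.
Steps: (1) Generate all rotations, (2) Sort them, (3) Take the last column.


Rotations (sorted):
  0: $bddccb -> last char: b
  1: b$bddcc -> last char: c
  2: bddccb$ -> last char: $
  3: cb$bddc -> last char: c
  4: ccb$bdd -> last char: d
  5: dccb$bd -> last char: d
  6: ddccb$b -> last char: b


BWT = bc$cddb


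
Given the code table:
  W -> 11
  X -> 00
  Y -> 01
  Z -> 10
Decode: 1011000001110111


Decoding:
10 -> Z
11 -> W
00 -> X
00 -> X
01 -> Y
11 -> W
01 -> Y
11 -> W


Result: ZWXXYWYW


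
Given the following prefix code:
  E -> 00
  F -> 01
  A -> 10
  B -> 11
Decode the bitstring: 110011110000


Decoding step by step:
Bits 11 -> B
Bits 00 -> E
Bits 11 -> B
Bits 11 -> B
Bits 00 -> E
Bits 00 -> E


Decoded message: BEBBEE


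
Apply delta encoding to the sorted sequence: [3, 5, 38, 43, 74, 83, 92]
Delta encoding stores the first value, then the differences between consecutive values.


First value: 3
Deltas:
  5 - 3 = 2
  38 - 5 = 33
  43 - 38 = 5
  74 - 43 = 31
  83 - 74 = 9
  92 - 83 = 9


Delta encoded: [3, 2, 33, 5, 31, 9, 9]


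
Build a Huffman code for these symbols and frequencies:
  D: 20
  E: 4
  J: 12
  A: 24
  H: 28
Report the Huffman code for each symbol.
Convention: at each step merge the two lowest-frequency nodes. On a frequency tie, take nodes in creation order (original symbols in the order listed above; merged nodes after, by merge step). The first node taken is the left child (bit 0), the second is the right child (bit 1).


Huffman tree construction:
Step 1: Merge E(4) + J(12) = 16
Step 2: Merge (E+J)(16) + D(20) = 36
Step 3: Merge A(24) + H(28) = 52
Step 4: Merge ((E+J)+D)(36) + (A+H)(52) = 88
Read each symbol's code off the tree from the root (left child = 0, right child = 1).

Codes:
  D: 01 (length 2)
  E: 000 (length 3)
  J: 001 (length 3)
  A: 10 (length 2)
  H: 11 (length 2)
Average code length: 192/88 = 2.1818 bits/symbol


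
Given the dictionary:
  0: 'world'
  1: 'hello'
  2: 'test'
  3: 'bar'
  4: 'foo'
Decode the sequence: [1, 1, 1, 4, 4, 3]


Look up each index in the dictionary:
  1 -> 'hello'
  1 -> 'hello'
  1 -> 'hello'
  4 -> 'foo'
  4 -> 'foo'
  3 -> 'bar'

Decoded: "hello hello hello foo foo bar"


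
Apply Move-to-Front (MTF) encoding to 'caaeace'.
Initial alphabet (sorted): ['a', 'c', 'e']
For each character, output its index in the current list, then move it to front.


MTF encoding:
'c': index 1 in ['a', 'c', 'e'] -> ['c', 'a', 'e']
'a': index 1 in ['c', 'a', 'e'] -> ['a', 'c', 'e']
'a': index 0 in ['a', 'c', 'e'] -> ['a', 'c', 'e']
'e': index 2 in ['a', 'c', 'e'] -> ['e', 'a', 'c']
'a': index 1 in ['e', 'a', 'c'] -> ['a', 'e', 'c']
'c': index 2 in ['a', 'e', 'c'] -> ['c', 'a', 'e']
'e': index 2 in ['c', 'a', 'e'] -> ['e', 'c', 'a']


Output: [1, 1, 0, 2, 1, 2, 2]


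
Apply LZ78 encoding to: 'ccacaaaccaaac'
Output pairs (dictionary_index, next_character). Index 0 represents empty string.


LZ78 encoding steps:
Dictionary: {0: ''}
Step 1: w='' (idx 0), next='c' -> output (0, 'c'), add 'c' as idx 1
Step 2: w='c' (idx 1), next='a' -> output (1, 'a'), add 'ca' as idx 2
Step 3: w='ca' (idx 2), next='a' -> output (2, 'a'), add 'caa' as idx 3
Step 4: w='' (idx 0), next='a' -> output (0, 'a'), add 'a' as idx 4
Step 5: w='c' (idx 1), next='c' -> output (1, 'c'), add 'cc' as idx 5
Step 6: w='a' (idx 4), next='a' -> output (4, 'a'), add 'aa' as idx 6
Step 7: w='a' (idx 4), next='c' -> output (4, 'c'), add 'ac' as idx 7


Encoded: [(0, 'c'), (1, 'a'), (2, 'a'), (0, 'a'), (1, 'c'), (4, 'a'), (4, 'c')]
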